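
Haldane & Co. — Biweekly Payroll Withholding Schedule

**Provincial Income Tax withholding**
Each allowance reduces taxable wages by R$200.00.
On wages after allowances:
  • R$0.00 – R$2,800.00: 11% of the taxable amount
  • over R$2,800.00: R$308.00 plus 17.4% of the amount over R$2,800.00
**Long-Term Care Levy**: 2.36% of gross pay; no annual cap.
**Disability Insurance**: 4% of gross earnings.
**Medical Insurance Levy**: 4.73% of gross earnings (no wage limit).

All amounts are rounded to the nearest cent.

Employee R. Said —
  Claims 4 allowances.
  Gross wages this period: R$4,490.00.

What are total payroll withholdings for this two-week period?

Provincial Income Tax: taxable = R$4,490.00 − 4×R$200.00 = R$3,690.00
  R$308.00 + 17.4% × (R$3,690.00 − R$2,800.00) = R$308.00 + 17.4% × R$890.00 = R$462.86
Long-Term Care Levy: 2.36% × R$4,490.00 = R$105.96
Disability Insurance: 4% × R$4,490.00 = R$179.60
Medical Insurance Levy: 4.73% × R$4,490.00 = R$212.38
Total: R$462.86 + R$105.96 + R$179.60 + R$212.38 = R$960.80

R$960.80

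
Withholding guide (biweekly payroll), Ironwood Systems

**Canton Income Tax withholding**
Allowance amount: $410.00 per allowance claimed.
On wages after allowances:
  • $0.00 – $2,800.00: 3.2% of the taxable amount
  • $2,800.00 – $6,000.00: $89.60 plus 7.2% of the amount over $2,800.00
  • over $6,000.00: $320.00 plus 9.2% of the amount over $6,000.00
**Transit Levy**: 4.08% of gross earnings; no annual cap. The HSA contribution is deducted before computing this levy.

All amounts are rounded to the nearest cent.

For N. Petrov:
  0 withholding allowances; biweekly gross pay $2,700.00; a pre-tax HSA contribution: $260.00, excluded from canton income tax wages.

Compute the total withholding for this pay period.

$177.63

Canton Income Tax: taxable = $2,700.00 − $260.00 = $2,440.00
  3.2% × $2,440.00 = $78.08
Transit Levy: 4.08% × $2,440.00 = $99.55
Total: $78.08 + $99.55 = $177.63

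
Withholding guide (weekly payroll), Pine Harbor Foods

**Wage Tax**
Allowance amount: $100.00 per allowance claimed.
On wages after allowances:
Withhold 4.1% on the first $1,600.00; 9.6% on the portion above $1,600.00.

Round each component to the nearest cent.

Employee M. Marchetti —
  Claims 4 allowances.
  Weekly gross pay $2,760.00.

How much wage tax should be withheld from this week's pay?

Wage Tax: taxable = $2,760.00 − 4×$100.00 = $2,360.00
  $65.60 + 9.6% × ($2,360.00 − $1,600.00) = $65.60 + 9.6% × $760.00 = $138.56

$138.56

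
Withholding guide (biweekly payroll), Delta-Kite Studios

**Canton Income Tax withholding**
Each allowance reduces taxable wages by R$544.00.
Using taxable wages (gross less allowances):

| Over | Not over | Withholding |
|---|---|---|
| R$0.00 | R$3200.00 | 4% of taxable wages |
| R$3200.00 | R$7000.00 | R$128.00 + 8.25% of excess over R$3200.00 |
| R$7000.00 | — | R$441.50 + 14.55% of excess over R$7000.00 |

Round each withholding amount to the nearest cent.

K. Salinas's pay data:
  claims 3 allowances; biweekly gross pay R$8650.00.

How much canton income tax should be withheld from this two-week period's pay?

Canton Income Tax: taxable = R$8650.00 − 3×R$544.00 = R$7018.00
  R$441.50 + 14.55% × (R$7018.00 − R$7000.00) = R$441.50 + 14.55% × R$18.00 = R$444.12

R$444.12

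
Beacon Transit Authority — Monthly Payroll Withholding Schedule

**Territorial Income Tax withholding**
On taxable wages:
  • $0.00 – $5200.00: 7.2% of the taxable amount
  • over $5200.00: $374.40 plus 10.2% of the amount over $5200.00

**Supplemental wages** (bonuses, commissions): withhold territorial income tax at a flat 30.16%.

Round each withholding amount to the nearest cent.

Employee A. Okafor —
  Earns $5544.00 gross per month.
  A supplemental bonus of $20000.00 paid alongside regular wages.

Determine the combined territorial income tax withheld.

$6441.49

Territorial Income Tax: taxable = $5544.00
  $374.40 + 10.2% × ($5544.00 − $5200.00) = $374.40 + 10.2% × $344.00 = $409.49
Supplemental (30.16% flat on bonus): 30.16% × $20000.00 = $6032.00
Total territorial income tax: $409.49 + $6032.00 = $6441.49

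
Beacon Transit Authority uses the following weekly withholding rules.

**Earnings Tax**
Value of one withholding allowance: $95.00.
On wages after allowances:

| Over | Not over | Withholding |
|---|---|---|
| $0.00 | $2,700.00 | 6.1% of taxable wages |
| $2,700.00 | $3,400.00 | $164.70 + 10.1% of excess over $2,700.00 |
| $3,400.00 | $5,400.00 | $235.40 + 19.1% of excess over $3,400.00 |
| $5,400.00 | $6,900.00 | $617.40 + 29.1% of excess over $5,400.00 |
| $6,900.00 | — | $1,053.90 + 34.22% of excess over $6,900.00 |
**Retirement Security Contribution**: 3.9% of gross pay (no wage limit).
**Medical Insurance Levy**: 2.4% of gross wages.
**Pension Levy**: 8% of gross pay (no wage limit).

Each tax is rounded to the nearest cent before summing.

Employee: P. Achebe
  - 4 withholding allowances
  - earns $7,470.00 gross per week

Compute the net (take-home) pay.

$5,282.87

Earnings Tax: taxable = $7,470.00 − 4×$95.00 = $7,090.00
  $1,053.90 + 34.22% × ($7,090.00 − $6,900.00) = $1,053.90 + 34.22% × $190.00 = $1,118.92
Retirement Security Contribution: 3.9% × $7,470.00 = $291.33
Medical Insurance Levy: 2.4% × $7,470.00 = $179.28
Pension Levy: 8% × $7,470.00 = $597.60
Total withheld: $1,118.92 + $291.33 + $179.28 + $597.60 = $2,187.13
Net pay: $7,470.00 − $2,187.13 = $5,282.87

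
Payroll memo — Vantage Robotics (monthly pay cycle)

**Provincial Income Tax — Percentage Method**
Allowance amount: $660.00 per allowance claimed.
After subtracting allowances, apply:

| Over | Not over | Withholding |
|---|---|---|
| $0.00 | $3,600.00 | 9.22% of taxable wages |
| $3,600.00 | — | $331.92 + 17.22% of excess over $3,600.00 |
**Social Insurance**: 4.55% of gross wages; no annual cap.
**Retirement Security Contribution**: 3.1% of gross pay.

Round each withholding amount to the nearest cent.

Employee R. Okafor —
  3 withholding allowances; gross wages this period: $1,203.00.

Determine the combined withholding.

Provincial Income Tax: taxable = $1,203.00 − 3×$660.00 = $-777.00
  Taxable ≤ 0 → $0.00
Social Insurance: 4.55% × $1,203.00 = $54.74
Retirement Security Contribution: 3.1% × $1,203.00 = $37.29
Total: $0.00 + $54.74 + $37.29 = $92.03

$92.03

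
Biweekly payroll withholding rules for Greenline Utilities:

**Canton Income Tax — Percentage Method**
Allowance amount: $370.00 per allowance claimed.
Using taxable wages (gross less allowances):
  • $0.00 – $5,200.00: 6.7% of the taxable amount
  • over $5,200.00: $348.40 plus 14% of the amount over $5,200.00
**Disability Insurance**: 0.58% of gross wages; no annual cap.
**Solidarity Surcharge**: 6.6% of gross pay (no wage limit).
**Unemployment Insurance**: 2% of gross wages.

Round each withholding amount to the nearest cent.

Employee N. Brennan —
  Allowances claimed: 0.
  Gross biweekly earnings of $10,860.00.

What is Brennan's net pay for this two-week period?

$8,722.25

Canton Income Tax: taxable = $10,860.00
  $348.40 + 14% × ($10,860.00 − $5,200.00) = $348.40 + 14% × $5,660.00 = $1,140.80
Disability Insurance: 0.58% × $10,860.00 = $62.99
Solidarity Surcharge: 6.6% × $10,860.00 = $716.76
Unemployment Insurance: 2% × $10,860.00 = $217.20
Total withheld: $1,140.80 + $62.99 + $716.76 + $217.20 = $2,137.75
Net pay: $10,860.00 − $2,137.75 = $8,722.25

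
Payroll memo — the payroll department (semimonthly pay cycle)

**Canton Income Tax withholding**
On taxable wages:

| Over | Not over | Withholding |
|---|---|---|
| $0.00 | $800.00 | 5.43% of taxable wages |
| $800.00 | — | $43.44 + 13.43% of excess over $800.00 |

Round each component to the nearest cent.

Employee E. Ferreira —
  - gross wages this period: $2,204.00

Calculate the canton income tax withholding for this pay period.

Canton Income Tax: taxable = $2,204.00
  $43.44 + 13.43% × ($2,204.00 − $800.00) = $43.44 + 13.43% × $1,404.00 = $232.00

$232.00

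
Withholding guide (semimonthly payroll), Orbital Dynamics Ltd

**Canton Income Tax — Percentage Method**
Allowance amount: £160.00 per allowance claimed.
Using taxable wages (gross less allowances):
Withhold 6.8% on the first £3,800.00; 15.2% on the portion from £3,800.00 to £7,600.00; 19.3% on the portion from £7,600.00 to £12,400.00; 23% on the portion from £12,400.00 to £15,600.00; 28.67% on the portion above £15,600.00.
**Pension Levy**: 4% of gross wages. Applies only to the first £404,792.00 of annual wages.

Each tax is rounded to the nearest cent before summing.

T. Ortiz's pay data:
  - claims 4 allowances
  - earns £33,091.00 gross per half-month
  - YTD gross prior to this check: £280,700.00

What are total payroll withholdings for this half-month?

£8,653.22

Canton Income Tax: taxable = £33,091.00 − 4×£160.00 = £32,451.00
  £2,498.40 + 28.67% × (£32,451.00 − £15,600.00) = £2,498.40 + 28.67% × £16,851.00 = £7,329.58
Pension Levy: 4% × £33,091.00 = £1,323.64
Total: £7,329.58 + £1,323.64 = £8,653.22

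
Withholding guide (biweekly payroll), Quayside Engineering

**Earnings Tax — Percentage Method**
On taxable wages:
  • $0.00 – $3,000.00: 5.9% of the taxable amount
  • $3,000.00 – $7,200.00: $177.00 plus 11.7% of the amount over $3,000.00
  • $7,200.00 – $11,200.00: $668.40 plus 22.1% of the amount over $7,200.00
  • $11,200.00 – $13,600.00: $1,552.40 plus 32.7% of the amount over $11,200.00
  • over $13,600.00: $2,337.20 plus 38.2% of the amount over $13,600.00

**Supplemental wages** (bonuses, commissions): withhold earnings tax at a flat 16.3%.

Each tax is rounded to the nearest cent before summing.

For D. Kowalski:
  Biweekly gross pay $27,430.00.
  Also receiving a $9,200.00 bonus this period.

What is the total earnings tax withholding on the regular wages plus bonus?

$9,119.86

Earnings Tax: taxable = $27,430.00
  $2,337.20 + 38.2% × ($27,430.00 − $13,600.00) = $2,337.20 + 38.2% × $13,830.00 = $7,620.26
Supplemental (16.3% flat on bonus): 16.3% × $9,200.00 = $1,499.60
Total earnings tax: $7,620.26 + $1,499.60 = $9,119.86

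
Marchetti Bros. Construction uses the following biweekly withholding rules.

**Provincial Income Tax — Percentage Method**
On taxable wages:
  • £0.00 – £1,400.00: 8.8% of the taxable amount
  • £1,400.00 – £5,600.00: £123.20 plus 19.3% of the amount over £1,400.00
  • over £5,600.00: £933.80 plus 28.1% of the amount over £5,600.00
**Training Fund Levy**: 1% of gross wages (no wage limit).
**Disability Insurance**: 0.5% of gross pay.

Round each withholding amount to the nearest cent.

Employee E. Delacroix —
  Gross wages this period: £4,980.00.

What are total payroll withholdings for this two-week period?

£888.84

Provincial Income Tax: taxable = £4,980.00
  £123.20 + 19.3% × (£4,980.00 − £1,400.00) = £123.20 + 19.3% × £3,580.00 = £814.14
Training Fund Levy: 1% × £4,980.00 = £49.80
Disability Insurance: 0.5% × £4,980.00 = £24.90
Total: £814.14 + £49.80 + £24.90 = £888.84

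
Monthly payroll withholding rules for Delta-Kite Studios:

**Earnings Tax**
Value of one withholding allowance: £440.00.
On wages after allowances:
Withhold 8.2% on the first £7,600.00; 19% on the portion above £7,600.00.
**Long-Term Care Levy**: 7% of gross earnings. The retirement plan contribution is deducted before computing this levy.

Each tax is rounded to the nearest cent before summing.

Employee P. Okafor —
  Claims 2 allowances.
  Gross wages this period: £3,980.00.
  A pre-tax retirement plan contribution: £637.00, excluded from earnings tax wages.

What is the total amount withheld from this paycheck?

Earnings Tax: taxable = £3,980.00 − £637.00 − 2×£440.00 = £2,463.00
  8.2% × £2,463.00 = £201.97
Long-Term Care Levy: 7% × £3,343.00 = £234.01
Total: £201.97 + £234.01 = £435.98

£435.98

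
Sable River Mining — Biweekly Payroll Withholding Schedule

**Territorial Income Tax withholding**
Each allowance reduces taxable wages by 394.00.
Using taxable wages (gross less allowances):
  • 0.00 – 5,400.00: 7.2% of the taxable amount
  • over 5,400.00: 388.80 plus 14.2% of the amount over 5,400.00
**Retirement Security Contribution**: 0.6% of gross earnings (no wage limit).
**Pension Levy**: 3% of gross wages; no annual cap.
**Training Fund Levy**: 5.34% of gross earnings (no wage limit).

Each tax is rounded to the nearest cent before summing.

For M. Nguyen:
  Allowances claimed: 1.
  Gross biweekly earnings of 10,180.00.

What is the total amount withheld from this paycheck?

Territorial Income Tax: taxable = 10,180.00 − 1×394.00 = 9,786.00
  388.80 + 14.2% × (9,786.00 − 5,400.00) = 388.80 + 14.2% × 4,386.00 = 1,011.61
Retirement Security Contribution: 0.6% × 10,180.00 = 61.08
Pension Levy: 3% × 10,180.00 = 305.40
Training Fund Levy: 5.34% × 10,180.00 = 543.61
Total: 1,011.61 + 61.08 + 305.40 + 543.61 = 1,921.70

1,921.70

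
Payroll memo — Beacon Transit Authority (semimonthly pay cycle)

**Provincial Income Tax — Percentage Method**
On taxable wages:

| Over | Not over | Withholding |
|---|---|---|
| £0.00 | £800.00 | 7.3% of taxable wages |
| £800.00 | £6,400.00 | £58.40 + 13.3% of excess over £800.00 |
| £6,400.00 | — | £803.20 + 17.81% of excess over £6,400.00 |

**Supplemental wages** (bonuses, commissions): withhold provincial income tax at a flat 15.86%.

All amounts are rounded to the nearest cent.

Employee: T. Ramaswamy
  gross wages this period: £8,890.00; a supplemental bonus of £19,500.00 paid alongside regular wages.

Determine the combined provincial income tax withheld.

Provincial Income Tax: taxable = £8,890.00
  £803.20 + 17.81% × (£8,890.00 − £6,400.00) = £803.20 + 17.81% × £2,490.00 = £1,246.67
Supplemental (15.86% flat on bonus): 15.86% × £19,500.00 = £3,092.70
Total provincial income tax: £1,246.67 + £3,092.70 = £4,339.37

£4,339.37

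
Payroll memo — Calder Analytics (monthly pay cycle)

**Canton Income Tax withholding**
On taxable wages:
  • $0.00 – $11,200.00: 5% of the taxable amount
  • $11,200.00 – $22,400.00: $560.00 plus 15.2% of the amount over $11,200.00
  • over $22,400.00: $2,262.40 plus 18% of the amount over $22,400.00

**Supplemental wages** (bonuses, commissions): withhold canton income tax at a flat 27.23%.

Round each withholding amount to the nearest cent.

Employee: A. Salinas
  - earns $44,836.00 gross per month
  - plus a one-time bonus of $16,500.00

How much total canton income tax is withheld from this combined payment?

$10,793.83

Canton Income Tax: taxable = $44,836.00
  $2,262.40 + 18% × ($44,836.00 − $22,400.00) = $2,262.40 + 18% × $22,436.00 = $6,300.88
Supplemental (27.23% flat on bonus): 27.23% × $16,500.00 = $4,492.95
Total canton income tax: $6,300.88 + $4,492.95 = $10,793.83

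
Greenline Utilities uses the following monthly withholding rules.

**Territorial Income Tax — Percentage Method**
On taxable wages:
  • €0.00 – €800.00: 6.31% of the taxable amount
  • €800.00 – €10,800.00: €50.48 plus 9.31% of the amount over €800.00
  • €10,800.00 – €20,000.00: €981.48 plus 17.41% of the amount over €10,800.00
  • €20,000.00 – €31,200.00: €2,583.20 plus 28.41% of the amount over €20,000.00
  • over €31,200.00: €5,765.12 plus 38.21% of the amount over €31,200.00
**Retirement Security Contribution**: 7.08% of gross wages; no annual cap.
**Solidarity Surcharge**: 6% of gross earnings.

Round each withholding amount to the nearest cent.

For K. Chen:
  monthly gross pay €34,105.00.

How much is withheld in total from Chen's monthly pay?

Territorial Income Tax: taxable = €34,105.00
  €5,765.12 + 38.21% × (€34,105.00 − €31,200.00) = €5,765.12 + 38.21% × €2,905.00 = €6,875.12
Retirement Security Contribution: 7.08% × €34,105.00 = €2,414.63
Solidarity Surcharge: 6% × €34,105.00 = €2,046.30
Total: €6,875.12 + €2,414.63 + €2,046.30 = €11,336.05

€11,336.05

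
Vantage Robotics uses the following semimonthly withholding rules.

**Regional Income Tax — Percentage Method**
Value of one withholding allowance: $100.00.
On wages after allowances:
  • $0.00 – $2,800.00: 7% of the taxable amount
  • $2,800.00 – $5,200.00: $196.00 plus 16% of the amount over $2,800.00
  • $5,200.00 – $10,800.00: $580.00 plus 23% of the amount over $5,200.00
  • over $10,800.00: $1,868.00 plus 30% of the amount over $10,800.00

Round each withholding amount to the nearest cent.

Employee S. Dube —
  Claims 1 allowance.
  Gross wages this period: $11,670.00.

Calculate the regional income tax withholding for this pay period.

Regional Income Tax: taxable = $11,670.00 − 1×$100.00 = $11,570.00
  $1,868.00 + 30% × ($11,570.00 − $10,800.00) = $1,868.00 + 30% × $770.00 = $2,099.00

$2,099.00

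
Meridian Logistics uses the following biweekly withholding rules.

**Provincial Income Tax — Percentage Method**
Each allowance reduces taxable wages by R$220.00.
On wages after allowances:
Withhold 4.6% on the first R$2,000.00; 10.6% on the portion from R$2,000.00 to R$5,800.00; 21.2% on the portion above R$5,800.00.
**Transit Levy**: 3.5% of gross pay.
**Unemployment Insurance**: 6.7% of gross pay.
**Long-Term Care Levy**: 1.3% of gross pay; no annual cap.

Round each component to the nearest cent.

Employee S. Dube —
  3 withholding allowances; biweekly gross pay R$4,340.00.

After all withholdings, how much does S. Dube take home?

Provincial Income Tax: taxable = R$4,340.00 − 3×R$220.00 = R$3,680.00
  R$92.00 + 10.6% × (R$3,680.00 − R$2,000.00) = R$92.00 + 10.6% × R$1,680.00 = R$270.08
Transit Levy: 3.5% × R$4,340.00 = R$151.90
Unemployment Insurance: 6.7% × R$4,340.00 = R$290.78
Long-Term Care Levy: 1.3% × R$4,340.00 = R$56.42
Total withheld: R$270.08 + R$151.90 + R$290.78 + R$56.42 = R$769.18
Net pay: R$4,340.00 − R$769.18 = R$3,570.82

R$3,570.82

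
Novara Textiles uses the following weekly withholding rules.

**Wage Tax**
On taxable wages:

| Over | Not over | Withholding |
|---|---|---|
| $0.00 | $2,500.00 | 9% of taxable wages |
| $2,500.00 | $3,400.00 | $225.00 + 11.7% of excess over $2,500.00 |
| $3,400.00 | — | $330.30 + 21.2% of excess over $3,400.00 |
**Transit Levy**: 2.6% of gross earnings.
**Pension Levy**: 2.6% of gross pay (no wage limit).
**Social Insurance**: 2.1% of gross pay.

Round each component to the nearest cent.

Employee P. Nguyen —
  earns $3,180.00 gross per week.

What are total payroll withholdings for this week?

Wage Tax: taxable = $3,180.00
  $225.00 + 11.7% × ($3,180.00 − $2,500.00) = $225.00 + 11.7% × $680.00 = $304.56
Transit Levy: 2.6% × $3,180.00 = $82.68
Pension Levy: 2.6% × $3,180.00 = $82.68
Social Insurance: 2.1% × $3,180.00 = $66.78
Total: $304.56 + $82.68 + $82.68 + $66.78 = $536.70

$536.70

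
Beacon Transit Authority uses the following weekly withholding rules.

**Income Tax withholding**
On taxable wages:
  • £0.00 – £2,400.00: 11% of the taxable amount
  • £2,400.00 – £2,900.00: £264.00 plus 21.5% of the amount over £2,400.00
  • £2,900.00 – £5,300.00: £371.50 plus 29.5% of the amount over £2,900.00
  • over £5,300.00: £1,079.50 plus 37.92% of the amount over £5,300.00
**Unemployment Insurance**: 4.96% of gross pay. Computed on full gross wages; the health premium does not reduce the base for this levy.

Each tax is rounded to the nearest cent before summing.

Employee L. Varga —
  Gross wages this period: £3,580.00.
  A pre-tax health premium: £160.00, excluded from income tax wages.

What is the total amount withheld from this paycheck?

£702.47

Income Tax: taxable = £3,580.00 − £160.00 = £3,420.00
  £371.50 + 29.5% × (£3,420.00 − £2,900.00) = £371.50 + 29.5% × £520.00 = £524.90
Unemployment Insurance: 4.96% × £3,580.00 = £177.57
Total: £524.90 + £177.57 = £702.47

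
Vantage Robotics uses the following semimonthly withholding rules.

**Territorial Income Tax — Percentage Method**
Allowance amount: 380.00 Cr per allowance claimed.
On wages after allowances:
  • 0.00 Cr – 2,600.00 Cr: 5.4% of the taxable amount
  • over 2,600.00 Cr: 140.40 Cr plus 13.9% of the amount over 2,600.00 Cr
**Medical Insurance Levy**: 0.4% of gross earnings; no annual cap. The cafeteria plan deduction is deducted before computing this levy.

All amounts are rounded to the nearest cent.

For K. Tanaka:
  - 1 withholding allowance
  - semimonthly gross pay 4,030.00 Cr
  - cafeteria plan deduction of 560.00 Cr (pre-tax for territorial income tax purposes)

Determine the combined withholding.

222.39 Cr

Territorial Income Tax: taxable = 4,030.00 Cr − 560.00 Cr − 1×380.00 Cr = 3,090.00 Cr
  140.40 Cr + 13.9% × (3,090.00 Cr − 2,600.00 Cr) = 140.40 Cr + 13.9% × 490.00 Cr = 208.51 Cr
Medical Insurance Levy: 0.4% × 3,470.00 Cr = 13.88 Cr
Total: 208.51 Cr + 13.88 Cr = 222.39 Cr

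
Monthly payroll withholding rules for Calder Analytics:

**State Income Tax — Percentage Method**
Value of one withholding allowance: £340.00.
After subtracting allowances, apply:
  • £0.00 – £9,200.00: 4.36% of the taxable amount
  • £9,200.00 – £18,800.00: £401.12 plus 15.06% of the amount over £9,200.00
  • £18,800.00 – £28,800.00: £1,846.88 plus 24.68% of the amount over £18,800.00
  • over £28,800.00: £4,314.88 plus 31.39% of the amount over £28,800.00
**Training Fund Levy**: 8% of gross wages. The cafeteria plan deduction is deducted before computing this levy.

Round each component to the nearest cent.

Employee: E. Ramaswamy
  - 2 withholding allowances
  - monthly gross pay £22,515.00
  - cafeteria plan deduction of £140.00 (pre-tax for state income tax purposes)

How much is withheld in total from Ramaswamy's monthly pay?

£4,351.37

State Income Tax: taxable = £22,515.00 − £140.00 − 2×£340.00 = £21,695.00
  £1,846.88 + 24.68% × (£21,695.00 − £18,800.00) = £1,846.88 + 24.68% × £2,895.00 = £2,561.37
Training Fund Levy: 8% × £22,375.00 = £1,790.00
Total: £2,561.37 + £1,790.00 = £4,351.37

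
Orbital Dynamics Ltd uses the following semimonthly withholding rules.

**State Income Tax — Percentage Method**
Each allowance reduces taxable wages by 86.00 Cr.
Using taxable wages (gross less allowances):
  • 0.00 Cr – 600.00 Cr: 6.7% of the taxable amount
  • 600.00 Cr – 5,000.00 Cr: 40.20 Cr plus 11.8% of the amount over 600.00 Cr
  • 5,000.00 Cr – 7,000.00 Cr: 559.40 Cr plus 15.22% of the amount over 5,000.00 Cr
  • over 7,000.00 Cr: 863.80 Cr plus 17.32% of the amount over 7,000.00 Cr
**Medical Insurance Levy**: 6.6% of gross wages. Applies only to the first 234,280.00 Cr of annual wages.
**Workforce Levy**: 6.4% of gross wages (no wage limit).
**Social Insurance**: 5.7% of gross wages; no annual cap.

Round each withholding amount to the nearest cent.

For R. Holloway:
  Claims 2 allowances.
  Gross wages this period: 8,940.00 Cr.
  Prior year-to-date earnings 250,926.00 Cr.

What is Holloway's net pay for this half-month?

State Income Tax: taxable = 8,940.00 Cr − 2×86.00 Cr = 8,768.00 Cr
  863.80 Cr + 17.32% × (8,768.00 Cr − 7,000.00 Cr) = 863.80 Cr + 17.32% × 1,768.00 Cr = 1,170.02 Cr
Medical Insurance Levy: YTD 250,926.00 Cr ≥ cap 234,280.00 Cr → 0.00 Cr
Workforce Levy: 6.4% × 8,940.00 Cr = 572.16 Cr
Social Insurance: 5.7% × 8,940.00 Cr = 509.58 Cr
Total withheld: 1,170.02 Cr + 0.00 Cr + 572.16 Cr + 509.58 Cr = 2,251.76 Cr
Net pay: 8,940.00 Cr − 2,251.76 Cr = 6,688.24 Cr

6,688.24 Cr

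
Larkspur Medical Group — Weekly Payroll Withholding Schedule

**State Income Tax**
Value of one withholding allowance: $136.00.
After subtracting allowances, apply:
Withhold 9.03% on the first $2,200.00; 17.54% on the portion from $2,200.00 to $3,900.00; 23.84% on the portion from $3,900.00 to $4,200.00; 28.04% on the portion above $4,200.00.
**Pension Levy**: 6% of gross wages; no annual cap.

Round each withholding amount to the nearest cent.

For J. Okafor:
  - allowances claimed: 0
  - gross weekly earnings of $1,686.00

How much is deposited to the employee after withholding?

State Income Tax: taxable = $1,686.00
  9.03% × $1,686.00 = $152.25
Pension Levy: 6% × $1,686.00 = $101.16
Total withheld: $152.25 + $101.16 = $253.41
Net pay: $1,686.00 − $253.41 = $1,432.59

$1,432.59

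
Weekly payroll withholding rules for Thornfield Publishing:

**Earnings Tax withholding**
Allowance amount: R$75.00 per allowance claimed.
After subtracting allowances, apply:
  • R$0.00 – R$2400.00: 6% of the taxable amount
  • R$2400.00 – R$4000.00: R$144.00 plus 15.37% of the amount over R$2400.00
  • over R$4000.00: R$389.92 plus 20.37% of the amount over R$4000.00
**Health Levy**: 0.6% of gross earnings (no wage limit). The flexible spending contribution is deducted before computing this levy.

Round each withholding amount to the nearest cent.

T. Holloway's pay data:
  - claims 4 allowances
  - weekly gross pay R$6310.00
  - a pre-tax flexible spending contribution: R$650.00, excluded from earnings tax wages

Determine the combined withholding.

R$700.91

Earnings Tax: taxable = R$6310.00 − R$650.00 − 4×R$75.00 = R$5360.00
  R$389.92 + 20.37% × (R$5360.00 − R$4000.00) = R$389.92 + 20.37% × R$1360.00 = R$666.95
Health Levy: 0.6% × R$5660.00 = R$33.96
Total: R$666.95 + R$33.96 = R$700.91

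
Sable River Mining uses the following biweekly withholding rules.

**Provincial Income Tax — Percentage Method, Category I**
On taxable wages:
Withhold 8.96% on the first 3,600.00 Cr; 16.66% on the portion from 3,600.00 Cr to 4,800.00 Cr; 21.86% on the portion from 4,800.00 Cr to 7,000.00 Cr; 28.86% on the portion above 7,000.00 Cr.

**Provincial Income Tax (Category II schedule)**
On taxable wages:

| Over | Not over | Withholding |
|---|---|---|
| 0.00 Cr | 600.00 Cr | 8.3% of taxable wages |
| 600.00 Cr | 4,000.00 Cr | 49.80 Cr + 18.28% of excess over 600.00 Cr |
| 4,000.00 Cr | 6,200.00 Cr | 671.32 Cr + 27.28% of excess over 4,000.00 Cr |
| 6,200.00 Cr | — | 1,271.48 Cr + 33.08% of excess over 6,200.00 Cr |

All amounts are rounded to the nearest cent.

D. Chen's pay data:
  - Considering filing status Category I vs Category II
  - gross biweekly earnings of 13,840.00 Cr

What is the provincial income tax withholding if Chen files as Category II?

3,798.79 Cr

Provincial Income Tax (Category II): taxable = 13,840.00 Cr
  1,271.48 Cr + 33.08% × (13,840.00 Cr − 6,200.00 Cr) = 1,271.48 Cr + 33.08% × 7,640.00 Cr = 3,798.79 Cr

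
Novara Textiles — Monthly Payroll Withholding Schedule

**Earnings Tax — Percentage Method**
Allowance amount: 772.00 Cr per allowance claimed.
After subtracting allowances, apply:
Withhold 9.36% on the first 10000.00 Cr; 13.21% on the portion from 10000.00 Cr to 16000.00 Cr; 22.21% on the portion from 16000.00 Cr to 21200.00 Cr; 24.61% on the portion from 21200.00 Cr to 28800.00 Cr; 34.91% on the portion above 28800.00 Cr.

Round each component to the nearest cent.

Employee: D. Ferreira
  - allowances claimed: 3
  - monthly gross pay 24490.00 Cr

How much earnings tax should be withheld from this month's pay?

3123.22 Cr

Earnings Tax: taxable = 24490.00 Cr − 3×772.00 Cr = 22174.00 Cr
  2883.52 Cr + 24.61% × (22174.00 Cr − 21200.00 Cr) = 2883.52 Cr + 24.61% × 974.00 Cr = 3123.22 Cr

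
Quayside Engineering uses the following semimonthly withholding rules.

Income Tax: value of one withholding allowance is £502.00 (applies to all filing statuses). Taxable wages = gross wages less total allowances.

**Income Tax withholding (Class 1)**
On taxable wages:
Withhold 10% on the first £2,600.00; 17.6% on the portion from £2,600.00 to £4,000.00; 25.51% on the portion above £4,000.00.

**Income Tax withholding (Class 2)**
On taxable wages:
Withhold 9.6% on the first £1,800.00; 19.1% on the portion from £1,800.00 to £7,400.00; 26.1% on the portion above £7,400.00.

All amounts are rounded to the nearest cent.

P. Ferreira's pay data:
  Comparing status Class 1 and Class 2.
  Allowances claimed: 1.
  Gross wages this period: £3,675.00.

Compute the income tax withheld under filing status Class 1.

£360.85

Income Tax (Class 1): taxable = £3,675.00 − 1×£502.00 = £3,173.00
  £260.00 + 17.6% × (£3,173.00 − £2,600.00) = £260.00 + 17.6% × £573.00 = £360.85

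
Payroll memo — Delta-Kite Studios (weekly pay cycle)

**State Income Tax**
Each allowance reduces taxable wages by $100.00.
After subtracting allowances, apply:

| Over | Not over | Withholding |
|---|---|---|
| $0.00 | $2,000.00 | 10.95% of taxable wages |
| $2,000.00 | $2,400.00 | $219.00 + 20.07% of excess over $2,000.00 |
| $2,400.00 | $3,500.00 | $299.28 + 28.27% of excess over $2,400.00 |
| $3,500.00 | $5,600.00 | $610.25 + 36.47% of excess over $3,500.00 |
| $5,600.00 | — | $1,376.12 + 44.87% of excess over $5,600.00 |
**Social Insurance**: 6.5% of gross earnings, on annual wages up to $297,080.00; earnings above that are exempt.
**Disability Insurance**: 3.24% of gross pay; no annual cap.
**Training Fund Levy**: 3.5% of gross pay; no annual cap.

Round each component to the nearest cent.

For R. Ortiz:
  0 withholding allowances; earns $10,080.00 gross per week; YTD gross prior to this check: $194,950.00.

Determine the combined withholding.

$4,720.89

State Income Tax: taxable = $10,080.00
  $1,376.12 + 44.87% × ($10,080.00 − $5,600.00) = $1,376.12 + 44.87% × $4,480.00 = $3,386.30
Social Insurance: 6.5% × $10,080.00 = $655.20
Disability Insurance: 3.24% × $10,080.00 = $326.59
Training Fund Levy: 3.5% × $10,080.00 = $352.80
Total: $3,386.30 + $655.20 + $326.59 + $352.80 = $4,720.89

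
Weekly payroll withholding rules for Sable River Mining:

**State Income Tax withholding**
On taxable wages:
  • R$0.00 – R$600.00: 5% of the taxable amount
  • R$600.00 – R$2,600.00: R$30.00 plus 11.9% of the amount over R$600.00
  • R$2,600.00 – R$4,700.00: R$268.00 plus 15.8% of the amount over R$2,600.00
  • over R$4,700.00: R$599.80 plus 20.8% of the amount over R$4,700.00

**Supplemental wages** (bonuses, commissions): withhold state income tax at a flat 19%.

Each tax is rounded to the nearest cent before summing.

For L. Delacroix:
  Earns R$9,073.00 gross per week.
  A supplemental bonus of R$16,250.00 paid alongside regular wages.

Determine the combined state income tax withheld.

R$4,596.88

State Income Tax: taxable = R$9,073.00
  R$599.80 + 20.8% × (R$9,073.00 − R$4,700.00) = R$599.80 + 20.8% × R$4,373.00 = R$1,509.38
Supplemental (19% flat on bonus): 19% × R$16,250.00 = R$3,087.50
Total state income tax: R$1,509.38 + R$3,087.50 = R$4,596.88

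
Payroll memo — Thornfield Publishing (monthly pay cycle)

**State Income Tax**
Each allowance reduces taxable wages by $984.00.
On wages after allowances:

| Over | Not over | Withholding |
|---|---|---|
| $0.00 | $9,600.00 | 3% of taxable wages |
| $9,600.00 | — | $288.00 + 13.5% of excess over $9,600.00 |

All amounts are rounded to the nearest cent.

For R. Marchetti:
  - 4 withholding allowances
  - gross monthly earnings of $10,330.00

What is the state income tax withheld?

State Income Tax: taxable = $10,330.00 − 4×$984.00 = $6,394.00
  3% × $6,394.00 = $191.82

$191.82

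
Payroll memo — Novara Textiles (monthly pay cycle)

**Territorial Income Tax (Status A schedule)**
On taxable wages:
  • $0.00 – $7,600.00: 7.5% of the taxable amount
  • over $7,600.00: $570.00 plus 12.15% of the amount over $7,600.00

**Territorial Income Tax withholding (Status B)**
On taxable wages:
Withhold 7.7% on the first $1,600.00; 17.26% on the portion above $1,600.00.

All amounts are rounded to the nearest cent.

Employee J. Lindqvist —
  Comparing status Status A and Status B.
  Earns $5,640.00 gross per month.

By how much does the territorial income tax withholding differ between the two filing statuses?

Territorial Income Tax (Status A): taxable = $5,640.00
  7.5% × $5,640.00 = $423.00
Territorial Income Tax (Status B): taxable = $5,640.00
  $123.20 + 17.26% × ($5,640.00 − $1,600.00) = $123.20 + 17.26% × $4,040.00 = $820.50
Difference: |$423.00 − $820.50| = $397.50 (higher under Status B)

$397.50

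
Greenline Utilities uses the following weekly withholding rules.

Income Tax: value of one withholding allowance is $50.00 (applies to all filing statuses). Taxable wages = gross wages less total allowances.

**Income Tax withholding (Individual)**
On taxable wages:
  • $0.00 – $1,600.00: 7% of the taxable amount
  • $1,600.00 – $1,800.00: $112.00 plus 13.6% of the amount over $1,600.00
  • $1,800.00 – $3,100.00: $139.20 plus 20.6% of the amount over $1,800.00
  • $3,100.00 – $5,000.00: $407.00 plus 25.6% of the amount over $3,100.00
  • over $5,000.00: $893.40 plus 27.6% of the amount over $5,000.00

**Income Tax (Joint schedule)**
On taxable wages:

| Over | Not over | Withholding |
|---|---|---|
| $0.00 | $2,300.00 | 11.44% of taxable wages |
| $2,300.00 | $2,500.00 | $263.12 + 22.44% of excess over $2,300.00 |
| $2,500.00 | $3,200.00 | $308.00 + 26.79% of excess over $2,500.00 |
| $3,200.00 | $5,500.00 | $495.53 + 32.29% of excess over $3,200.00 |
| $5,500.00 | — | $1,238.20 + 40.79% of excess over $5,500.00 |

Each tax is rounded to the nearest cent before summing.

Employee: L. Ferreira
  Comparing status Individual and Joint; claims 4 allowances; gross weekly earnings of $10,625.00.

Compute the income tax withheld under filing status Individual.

$2,390.70

Income Tax (Individual): taxable = $10,625.00 − 4×$50.00 = $10,425.00
  $893.40 + 27.6% × ($10,425.00 − $5,000.00) = $893.40 + 27.6% × $5,425.00 = $2,390.70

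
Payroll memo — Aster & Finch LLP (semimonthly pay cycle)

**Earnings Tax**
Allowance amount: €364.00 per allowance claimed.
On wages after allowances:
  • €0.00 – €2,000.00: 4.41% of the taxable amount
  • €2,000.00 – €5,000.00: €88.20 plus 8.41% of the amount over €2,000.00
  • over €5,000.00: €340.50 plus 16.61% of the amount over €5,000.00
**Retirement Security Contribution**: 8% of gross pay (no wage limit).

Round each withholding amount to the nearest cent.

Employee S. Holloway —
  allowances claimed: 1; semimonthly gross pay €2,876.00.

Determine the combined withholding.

Earnings Tax: taxable = €2,876.00 − 1×€364.00 = €2,512.00
  €88.20 + 8.41% × (€2,512.00 − €2,000.00) = €88.20 + 8.41% × €512.00 = €131.26
Retirement Security Contribution: 8% × €2,876.00 = €230.08
Total: €131.26 + €230.08 = €361.34

€361.34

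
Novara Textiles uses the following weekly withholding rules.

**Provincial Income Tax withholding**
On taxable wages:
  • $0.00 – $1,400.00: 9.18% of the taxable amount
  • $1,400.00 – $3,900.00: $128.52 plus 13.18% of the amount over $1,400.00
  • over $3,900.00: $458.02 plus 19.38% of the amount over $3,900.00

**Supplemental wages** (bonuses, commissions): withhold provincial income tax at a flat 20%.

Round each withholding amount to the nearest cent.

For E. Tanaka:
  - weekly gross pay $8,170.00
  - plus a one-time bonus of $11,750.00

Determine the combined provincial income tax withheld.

$3,635.55

Provincial Income Tax: taxable = $8,170.00
  $458.02 + 19.38% × ($8,170.00 − $3,900.00) = $458.02 + 19.38% × $4,270.00 = $1,285.55
Supplemental (20% flat on bonus): 20% × $11,750.00 = $2,350.00
Total provincial income tax: $1,285.55 + $2,350.00 = $3,635.55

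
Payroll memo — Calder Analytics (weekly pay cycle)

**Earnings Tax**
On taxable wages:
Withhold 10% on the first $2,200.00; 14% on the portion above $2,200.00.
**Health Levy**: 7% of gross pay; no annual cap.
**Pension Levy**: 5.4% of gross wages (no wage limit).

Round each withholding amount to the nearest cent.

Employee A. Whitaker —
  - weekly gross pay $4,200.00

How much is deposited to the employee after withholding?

$3,179.20

Earnings Tax: taxable = $4,200.00
  $220.00 + 14% × ($4,200.00 − $2,200.00) = $220.00 + 14% × $2,000.00 = $500.00
Health Levy: 7% × $4,200.00 = $294.00
Pension Levy: 5.4% × $4,200.00 = $226.80
Total withheld: $500.00 + $294.00 + $226.80 = $1,020.80
Net pay: $4,200.00 − $1,020.80 = $3,179.20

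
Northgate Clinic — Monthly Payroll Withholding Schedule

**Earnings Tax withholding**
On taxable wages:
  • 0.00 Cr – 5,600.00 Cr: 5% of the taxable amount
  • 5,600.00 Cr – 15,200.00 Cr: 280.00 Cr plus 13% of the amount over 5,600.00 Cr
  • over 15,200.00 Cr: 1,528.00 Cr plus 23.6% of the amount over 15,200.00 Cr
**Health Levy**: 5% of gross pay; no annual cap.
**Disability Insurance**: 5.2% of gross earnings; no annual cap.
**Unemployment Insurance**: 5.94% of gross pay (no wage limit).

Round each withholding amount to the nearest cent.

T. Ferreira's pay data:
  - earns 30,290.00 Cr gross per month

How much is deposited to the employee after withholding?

Earnings Tax: taxable = 30,290.00 Cr
  1,528.00 Cr + 23.6% × (30,290.00 Cr − 15,200.00 Cr) = 1,528.00 Cr + 23.6% × 15,090.00 Cr = 5,089.24 Cr
Health Levy: 5% × 30,290.00 Cr = 1,514.50 Cr
Disability Insurance: 5.2% × 30,290.00 Cr = 1,575.08 Cr
Unemployment Insurance: 5.94% × 30,290.00 Cr = 1,799.23 Cr
Total withheld: 5,089.24 Cr + 1,514.50 Cr + 1,575.08 Cr + 1,799.23 Cr = 9,978.05 Cr
Net pay: 30,290.00 Cr − 9,978.05 Cr = 20,311.95 Cr

20,311.95 Cr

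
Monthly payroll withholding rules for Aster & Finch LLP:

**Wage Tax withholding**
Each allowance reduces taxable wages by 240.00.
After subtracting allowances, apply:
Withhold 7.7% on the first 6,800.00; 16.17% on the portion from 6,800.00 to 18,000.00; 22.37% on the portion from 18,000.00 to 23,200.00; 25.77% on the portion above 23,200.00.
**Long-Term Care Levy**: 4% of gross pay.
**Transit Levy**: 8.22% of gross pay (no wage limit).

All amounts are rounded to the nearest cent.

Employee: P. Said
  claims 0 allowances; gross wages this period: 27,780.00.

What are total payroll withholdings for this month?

8,072.87

Wage Tax: taxable = 27,780.00
  3,497.88 + 25.77% × (27,780.00 − 23,200.00) = 3,497.88 + 25.77% × 4,580.00 = 4,678.15
Long-Term Care Levy: 4% × 27,780.00 = 1,111.20
Transit Levy: 8.22% × 27,780.00 = 2,283.52
Total: 4,678.15 + 1,111.20 + 2,283.52 = 8,072.87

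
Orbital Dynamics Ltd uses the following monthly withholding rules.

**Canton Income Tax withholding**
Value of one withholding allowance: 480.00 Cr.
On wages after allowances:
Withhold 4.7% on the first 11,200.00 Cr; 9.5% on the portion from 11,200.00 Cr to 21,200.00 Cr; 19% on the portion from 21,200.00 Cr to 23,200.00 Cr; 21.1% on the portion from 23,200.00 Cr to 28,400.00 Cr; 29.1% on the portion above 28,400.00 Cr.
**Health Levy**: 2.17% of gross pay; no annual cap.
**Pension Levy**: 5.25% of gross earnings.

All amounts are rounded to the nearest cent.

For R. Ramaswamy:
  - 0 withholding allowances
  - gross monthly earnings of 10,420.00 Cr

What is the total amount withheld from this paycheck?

1,262.90 Cr

Canton Income Tax: taxable = 10,420.00 Cr
  4.7% × 10,420.00 Cr = 489.74 Cr
Health Levy: 2.17% × 10,420.00 Cr = 226.11 Cr
Pension Levy: 5.25% × 10,420.00 Cr = 547.05 Cr
Total: 489.74 Cr + 226.11 Cr + 547.05 Cr = 1,262.90 Cr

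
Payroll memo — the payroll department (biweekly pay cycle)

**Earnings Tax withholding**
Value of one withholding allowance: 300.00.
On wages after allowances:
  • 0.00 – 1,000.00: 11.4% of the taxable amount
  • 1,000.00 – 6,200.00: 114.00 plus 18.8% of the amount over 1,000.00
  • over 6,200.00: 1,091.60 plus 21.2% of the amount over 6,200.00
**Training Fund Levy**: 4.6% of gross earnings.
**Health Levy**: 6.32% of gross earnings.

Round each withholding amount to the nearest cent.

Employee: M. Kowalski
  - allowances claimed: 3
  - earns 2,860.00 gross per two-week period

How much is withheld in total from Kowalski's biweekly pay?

606.79

Earnings Tax: taxable = 2,860.00 − 3×300.00 = 1,960.00
  114.00 + 18.8% × (1,960.00 − 1,000.00) = 114.00 + 18.8% × 960.00 = 294.48
Training Fund Levy: 4.6% × 2,860.00 = 131.56
Health Levy: 6.32% × 2,860.00 = 180.75
Total: 294.48 + 131.56 + 180.75 = 606.79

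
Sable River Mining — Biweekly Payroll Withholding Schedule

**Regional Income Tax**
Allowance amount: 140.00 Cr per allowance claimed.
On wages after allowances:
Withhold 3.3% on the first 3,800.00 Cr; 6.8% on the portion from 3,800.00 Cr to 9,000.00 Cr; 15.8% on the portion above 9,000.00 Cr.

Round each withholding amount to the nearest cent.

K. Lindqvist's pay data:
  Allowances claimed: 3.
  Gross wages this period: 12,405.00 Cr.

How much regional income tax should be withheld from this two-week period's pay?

950.63 Cr

Regional Income Tax: taxable = 12,405.00 Cr − 3×140.00 Cr = 11,985.00 Cr
  479.00 Cr + 15.8% × (11,985.00 Cr − 9,000.00 Cr) = 479.00 Cr + 15.8% × 2,985.00 Cr = 950.63 Cr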